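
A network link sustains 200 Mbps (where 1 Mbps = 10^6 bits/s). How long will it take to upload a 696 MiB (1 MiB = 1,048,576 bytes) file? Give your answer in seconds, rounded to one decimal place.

696 MiB = 729,808,896 bytes = 5,838,471,168 bits
200 Mbps = 200,000,000 bits/s
time = 5,838,471,168 / 200,000,000 = 29.2 s

29.2 seconds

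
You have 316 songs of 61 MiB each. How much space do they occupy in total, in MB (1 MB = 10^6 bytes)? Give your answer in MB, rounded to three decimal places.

Total = 316 × 61 MiB = 19,276 MiB
= 19,276 × 1,048,576 bytes = 20,212,350,976 bytes
1 MB = 1,000,000 bytes
20,212,350,976 / 1,000,000 = 20,212.351 MB

20,212.351 MB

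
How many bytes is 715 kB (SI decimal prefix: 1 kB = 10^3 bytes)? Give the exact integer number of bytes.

715 × 1,000 = 715,000 bytes  (1 kB = 10^3 bytes)

715,000 bytes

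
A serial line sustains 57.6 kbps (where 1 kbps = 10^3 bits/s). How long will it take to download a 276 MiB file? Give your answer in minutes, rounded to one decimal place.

276 MiB = 289,406,976 bytes = 2,315,255,808 bits
57.6 kbps = 57,600 bits/s
time = 2,315,255,808 / 57,600 = 40,195.41 s
40,195.41 s / 60 = 669.9 minutes

669.9 minutes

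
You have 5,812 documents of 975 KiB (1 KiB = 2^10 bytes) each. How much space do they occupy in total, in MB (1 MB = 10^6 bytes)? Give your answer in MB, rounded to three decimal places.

Total = 5,812 × 975 KiB = 5,666,700 KiB
= 5,666,700 × 1,024 bytes = 5,802,700,800 bytes
1 MB = 1,000,000 bytes
5,802,700,800 / 1,000,000 = 5,802.701 MB

5,802.701 MB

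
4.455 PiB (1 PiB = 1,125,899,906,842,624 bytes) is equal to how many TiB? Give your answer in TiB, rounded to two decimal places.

4,561.92 TiB

4.455 PiB = 4.455 × 2^50 bytes = 5,015,884,084,983,889.92 bytes
1 TiB = 1,099,511,627,776 bytes
5,015,884,084,983,889.92 / 1,099,511,627,776 = 4,561.92 TiB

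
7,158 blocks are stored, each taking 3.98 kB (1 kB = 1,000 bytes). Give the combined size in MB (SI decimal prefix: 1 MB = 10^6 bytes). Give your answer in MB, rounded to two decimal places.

28.49 MB

Total = 7,158 × 3.98 kB = 28488.84 kB
= 28488.84 × 1,000 bytes = 28,488,840 bytes
1 MB = 1,000,000 bytes
28,488,840 / 1,000,000 = 28.49 MB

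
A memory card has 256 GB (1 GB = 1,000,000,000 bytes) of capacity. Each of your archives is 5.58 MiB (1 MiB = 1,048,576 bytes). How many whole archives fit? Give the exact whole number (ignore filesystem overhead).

43,752

Capacity: 256 GB = 256,000,000,000 bytes
Per item: 5.58 MiB = 5,851,054.08 bytes
⌊256,000,000,000 / 5,851,054.08⌋ = 43,752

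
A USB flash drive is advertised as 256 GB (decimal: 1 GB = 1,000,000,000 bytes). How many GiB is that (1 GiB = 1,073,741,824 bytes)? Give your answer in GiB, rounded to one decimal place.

256 GB × 1,000,000,000 bytes/GB = 256,000,000,000 bytes
1 GiB = 1,073,741,824 bytes
256,000,000,000 / 1,073,741,824 = 238.4 GiB

238.4 GiB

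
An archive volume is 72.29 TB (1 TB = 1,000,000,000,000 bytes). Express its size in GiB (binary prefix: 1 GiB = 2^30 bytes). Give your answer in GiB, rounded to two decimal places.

67,325.31 GiB

72.29 TB = 72.29 × 10^12 bytes = 72,290,000,000,000 bytes
1 GiB = 2^30 bytes = 1,073,741,824 bytes
72,290,000,000,000 / 1,073,741,824 = 67,325.31 GiB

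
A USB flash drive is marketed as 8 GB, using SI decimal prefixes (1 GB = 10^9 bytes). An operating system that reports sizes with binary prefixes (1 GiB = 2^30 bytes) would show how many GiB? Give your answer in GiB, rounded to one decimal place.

8 GB = 8 × 10^9 bytes = 8,000,000,000 bytes
1 GiB = 2^30 bytes = 1,073,741,824 bytes
8,000,000,000 / 1,073,741,824 = 7.5 GiB

7.5 GiB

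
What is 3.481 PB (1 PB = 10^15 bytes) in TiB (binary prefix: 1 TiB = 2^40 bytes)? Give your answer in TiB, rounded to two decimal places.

3,165.95 TiB

3.481 PB = 3.481 × 10^15 bytes = 3,481,000,000,000,000 bytes
1 TiB = 2^40 bytes = 1,099,511,627,776 bytes
3,481,000,000,000,000 / 1,099,511,627,776 = 3,165.95 TiB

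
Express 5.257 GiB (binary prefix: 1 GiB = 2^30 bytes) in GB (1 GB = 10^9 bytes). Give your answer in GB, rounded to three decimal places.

5.645 GB

5.257 GiB = 5.257 × 2^30 bytes = 5,644,660,768.768 bytes
1 GB = 1,000,000,000 bytes
5,644,660,768.768 / 1,000,000,000 = 5.645 GB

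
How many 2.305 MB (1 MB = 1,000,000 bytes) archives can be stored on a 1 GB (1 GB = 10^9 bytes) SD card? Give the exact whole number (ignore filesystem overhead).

Capacity: 1 GB = 1,000,000,000 bytes
Per item: 2.305 MB = 2,305,000 bytes
⌊1,000,000,000 / 2,305,000⌋ = 433

433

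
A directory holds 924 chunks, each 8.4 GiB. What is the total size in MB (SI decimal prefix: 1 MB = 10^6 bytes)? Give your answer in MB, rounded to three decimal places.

8,333,954.541 MB

Total = 924 × 8.4 GiB = 7761.6 GiB
= 7761.6 × 1,073,741,824 bytes = 8,333,954,541,158.4 bytes
1 MB = 1,000,000 bytes
8,333,954,541,158.4 / 1,000,000 = 8,333,954.541 MB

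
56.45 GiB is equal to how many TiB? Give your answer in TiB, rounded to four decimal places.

0.0551 TiB

56.45 GiB × 1,073,741,824 bytes/GiB = 60,612,725,964.8 bytes
1 TiB = 2^40 bytes = 1,099,511,627,776 bytes
60,612,725,964.8 / 1,099,511,627,776 = 0.0551 TiB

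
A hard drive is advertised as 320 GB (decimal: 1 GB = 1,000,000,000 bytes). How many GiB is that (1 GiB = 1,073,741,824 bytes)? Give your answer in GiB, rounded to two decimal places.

298.02 GiB

320 GB × 1,000,000,000 bytes/GB = 320,000,000,000 bytes
1 GiB = 1,073,741,824 bytes
320,000,000,000 / 1,073,741,824 = 298.02 GiB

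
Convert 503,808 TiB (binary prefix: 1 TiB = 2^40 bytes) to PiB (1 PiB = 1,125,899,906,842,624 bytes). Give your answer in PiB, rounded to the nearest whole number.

503,808 TiB × 1,099,511,627,776 bytes/TiB = 553,942,754,166,571,008 bytes
1 PiB = 2^50 bytes = 1,125,899,906,842,624 bytes
553,942,754,166,571,008 / 1,125,899,906,842,624 = 492 PiB

492 PiB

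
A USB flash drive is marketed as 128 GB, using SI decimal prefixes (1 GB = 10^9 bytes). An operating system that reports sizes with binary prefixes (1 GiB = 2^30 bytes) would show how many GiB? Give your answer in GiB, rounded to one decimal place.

128 GB = 128 × 10^9 bytes = 128,000,000,000 bytes
1 GiB = 1,073,741,824 bytes
128,000,000,000 / 1,073,741,824 = 119.2 GiB

119.2 GiB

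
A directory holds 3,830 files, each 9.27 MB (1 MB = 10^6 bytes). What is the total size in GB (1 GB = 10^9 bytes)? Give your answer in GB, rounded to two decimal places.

Total = 3,830 × 9.27 MB = 35504.1 MB
= 35504.1 × 1,000,000 bytes = 35,504,100,000 bytes
1 GB = 1,000,000,000 bytes
35,504,100,000 / 1,000,000,000 = 35.50 GB

35.50 GB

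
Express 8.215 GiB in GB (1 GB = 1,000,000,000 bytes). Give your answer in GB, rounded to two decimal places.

8.82 GB

8.215 GiB = 8.215 × 2^30 bytes = 8,820,789,084.16 bytes
1 GB = 10^9 bytes = 1,000,000,000 bytes
8,820,789,084.16 / 1,000,000,000 = 8.82 GB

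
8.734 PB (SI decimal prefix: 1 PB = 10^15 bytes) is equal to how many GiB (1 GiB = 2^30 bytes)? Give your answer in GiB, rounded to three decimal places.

8.734 PB = 8.734 × 10^15 bytes = 8,734,000,000,000,000 bytes
1 GiB = 2^30 bytes = 1,073,741,824 bytes
8,734,000,000,000,000 / 1,073,741,824 = 8,134,171.367 GiB

8,134,171.367 GiB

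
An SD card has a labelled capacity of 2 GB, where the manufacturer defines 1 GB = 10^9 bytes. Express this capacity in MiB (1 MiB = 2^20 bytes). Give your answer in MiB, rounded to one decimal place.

2 GB = 2 × 10^9 bytes = 2,000,000,000 bytes
1 MiB = 2^20 bytes = 1,048,576 bytes
2,000,000,000 / 1,048,576 = 1,907.3 MiB

1,907.3 MiB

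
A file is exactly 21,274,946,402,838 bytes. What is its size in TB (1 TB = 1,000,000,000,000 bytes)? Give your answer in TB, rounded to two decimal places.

21,274,946,402,838 bytes given.
1 TB = 1,000,000,000,000 bytes
21,274,946,402,838 / 1,000,000,000,000 = 21.27 TB

21.27 TB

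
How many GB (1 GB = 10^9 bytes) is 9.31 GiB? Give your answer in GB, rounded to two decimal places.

9.31 GiB = 9.31 × 2^30 bytes = 9,996,536,381.44 bytes
1 GB = 10^9 bytes = 1,000,000,000 bytes
9,996,536,381.44 / 1,000,000,000 = 10.00 GB

10.00 GB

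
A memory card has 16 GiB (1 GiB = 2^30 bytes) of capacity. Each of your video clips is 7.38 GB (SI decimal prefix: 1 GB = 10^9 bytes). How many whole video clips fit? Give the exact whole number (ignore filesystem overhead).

Capacity: 16 GiB = 17,179,869,184 bytes
Per item: 7.38 GB = 7,380,000,000 bytes
⌊17,179,869,184 / 7,380,000,000⌋ = 2

2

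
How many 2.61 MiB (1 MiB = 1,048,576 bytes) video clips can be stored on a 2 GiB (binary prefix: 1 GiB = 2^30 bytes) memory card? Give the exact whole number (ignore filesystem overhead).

Capacity: 2 GiB = 2,147,483,648 bytes
Per item: 2.61 MiB = 2,736,783.36 bytes
⌊2,147,483,648 / 2,736,783.36⌋ = 784

784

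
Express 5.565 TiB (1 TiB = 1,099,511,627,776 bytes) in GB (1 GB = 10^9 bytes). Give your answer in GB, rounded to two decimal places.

5.565 TiB = 5.565 × 2^40 bytes = 6,118,782,208,573.44 bytes
1 GB = 10^9 bytes = 1,000,000,000 bytes
6,118,782,208,573.44 / 1,000,000,000 = 6,118.78 GB

6,118.78 GB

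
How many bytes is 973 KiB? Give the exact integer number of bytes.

973 × 1,024 = 996,352 bytes

996,352 bytes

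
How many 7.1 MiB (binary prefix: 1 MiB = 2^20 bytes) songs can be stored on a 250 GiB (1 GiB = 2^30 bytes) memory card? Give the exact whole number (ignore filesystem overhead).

36,056

Capacity: 250 GiB = 268,435,456,000 bytes
Per item: 7.1 MiB = 7,444,889.6 bytes
⌊268,435,456,000 / 7,444,889.6⌋ = 36,056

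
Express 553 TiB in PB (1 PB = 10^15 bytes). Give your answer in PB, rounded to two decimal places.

0.61 PB

553 TiB = 553 × 2^40 bytes = 608,029,930,160,128 bytes
1 PB = 10^15 bytes = 1,000,000,000,000,000 bytes
608,029,930,160,128 / 1,000,000,000,000,000 = 0.61 PB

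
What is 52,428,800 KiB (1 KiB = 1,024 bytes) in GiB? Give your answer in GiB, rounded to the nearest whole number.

50 GiB

52,428,800 KiB = 52,428,800 × 2^10 bytes = 53,687,091,200 bytes
1 GiB = 2^30 bytes = 1,073,741,824 bytes
53,687,091,200 / 1,073,741,824 = 50 GiB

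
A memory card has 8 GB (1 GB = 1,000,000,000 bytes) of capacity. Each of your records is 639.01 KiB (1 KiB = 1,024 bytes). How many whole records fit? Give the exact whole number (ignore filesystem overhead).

12,225

Capacity: 8 GB = 8,000,000,000 bytes
Per item: 639.01 KiB = 654,346.24 bytes
⌊8,000,000,000 / 654,346.24⌋ = 12,225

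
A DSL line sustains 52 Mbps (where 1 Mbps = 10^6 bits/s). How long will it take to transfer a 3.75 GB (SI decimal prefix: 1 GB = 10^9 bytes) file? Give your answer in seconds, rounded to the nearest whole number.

577 seconds

3.75 GB = 3,750,000,000 bytes = 30,000,000,000 bits
52 Mbps = 52,000,000 bits/s
time = 30,000,000,000 / 52,000,000 = 577 s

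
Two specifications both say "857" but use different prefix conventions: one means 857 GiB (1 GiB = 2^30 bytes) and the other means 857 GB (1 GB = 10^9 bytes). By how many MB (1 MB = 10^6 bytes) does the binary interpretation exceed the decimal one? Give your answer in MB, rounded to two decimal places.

857 GiB = 857 × 1,073,741,824 = 920,196,743,168 bytes
857 GB = 857 × 1,000,000,000 = 857,000,000,000 bytes
difference = 63,196,743,168 bytes
63,196,743,168 / 1,000,000 = 63,196.74 MB

63,196.74 MB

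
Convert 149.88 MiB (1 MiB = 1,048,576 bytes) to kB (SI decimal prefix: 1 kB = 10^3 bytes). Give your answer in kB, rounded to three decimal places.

157,160.571 kB

149.88 MiB = 149.88 × 2^20 bytes = 157,160,570.88 bytes
1 kB = 1,000 bytes
157,160,570.88 / 1,000 = 157,160.571 kB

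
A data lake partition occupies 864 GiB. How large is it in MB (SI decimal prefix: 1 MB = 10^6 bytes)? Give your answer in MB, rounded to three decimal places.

927,712.936 MB

864 GiB × 1,073,741,824 bytes/GiB = 927,712,935,936 bytes
1 MB = 1,000,000 bytes
927,712,935,936 / 1,000,000 = 927,712.936 MB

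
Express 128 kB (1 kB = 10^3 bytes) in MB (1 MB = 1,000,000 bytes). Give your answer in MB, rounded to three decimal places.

0.128 MB

128 kB = 128 × 10^3 bytes = 128,000 bytes
1 MB = 10^6 bytes = 1,000,000 bytes
128,000 / 1,000,000 = 0.128 MB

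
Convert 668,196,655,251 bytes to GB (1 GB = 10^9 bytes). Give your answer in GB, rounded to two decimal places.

668,196,655,251 bytes given.
1 GB = 1,000,000,000 bytes
668,196,655,251 / 1,000,000,000 = 668.20 GB

668.20 GB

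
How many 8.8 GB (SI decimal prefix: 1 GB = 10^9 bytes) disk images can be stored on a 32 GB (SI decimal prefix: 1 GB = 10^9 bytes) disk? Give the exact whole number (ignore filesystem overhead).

Capacity: 32 GB = 32,000,000,000 bytes
Per item: 8.8 GB = 8,800,000,000 bytes
⌊32,000,000,000 / 8,800,000,000⌋ = 3

3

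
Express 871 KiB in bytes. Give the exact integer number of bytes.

891,904 bytes

871 × 1,024 = 891,904 bytes  (1 KiB = 2^10 bytes)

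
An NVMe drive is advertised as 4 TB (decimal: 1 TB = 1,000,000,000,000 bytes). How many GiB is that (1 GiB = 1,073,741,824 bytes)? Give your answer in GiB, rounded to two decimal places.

3,725.29 GiB

4 TB = 4 × 10^12 bytes = 4,000,000,000,000 bytes
1 GiB = 2^30 bytes = 1,073,741,824 bytes
4,000,000,000,000 / 1,073,741,824 = 3,725.29 GiB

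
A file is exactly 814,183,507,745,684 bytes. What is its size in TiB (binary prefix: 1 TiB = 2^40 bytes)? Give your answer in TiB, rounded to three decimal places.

740.496 TiB

814,183,507,745,684 bytes given.
1 TiB = 2^40 bytes = 1,099,511,627,776 bytes
814,183,507,745,684 / 1,099,511,627,776 = 740.496 TiB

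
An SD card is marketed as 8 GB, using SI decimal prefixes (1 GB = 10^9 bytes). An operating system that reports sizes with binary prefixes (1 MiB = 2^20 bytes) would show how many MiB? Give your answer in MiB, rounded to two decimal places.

8 GB = 8 × 10^9 bytes = 8,000,000,000 bytes
1 MiB = 1,048,576 bytes
8,000,000,000 / 1,048,576 = 7,629.39 MiB

7,629.39 MiB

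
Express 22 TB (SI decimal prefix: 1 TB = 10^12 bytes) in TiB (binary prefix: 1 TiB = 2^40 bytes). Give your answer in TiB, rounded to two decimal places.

22 TB × 1,000,000,000,000 bytes/TB = 22,000,000,000,000 bytes
1 TiB = 1,099,511,627,776 bytes
22,000,000,000,000 / 1,099,511,627,776 = 20.01 TiB

20.01 TiB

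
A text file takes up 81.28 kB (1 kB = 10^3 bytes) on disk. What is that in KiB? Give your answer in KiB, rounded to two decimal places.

81.28 kB = 81.28 × 10^3 bytes = 81,280 bytes
1 KiB = 2^10 bytes = 1,024 bytes
81,280 / 1,024 = 79.38 KiB

79.38 KiB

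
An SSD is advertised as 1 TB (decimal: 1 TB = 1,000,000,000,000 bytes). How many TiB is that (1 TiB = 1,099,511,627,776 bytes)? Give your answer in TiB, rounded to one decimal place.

0.9 TiB

1 TB × 1,000,000,000,000 bytes/TB = 1,000,000,000,000 bytes
1 TiB = 1,099,511,627,776 bytes
1,000,000,000,000 / 1,099,511,627,776 = 0.9 TiB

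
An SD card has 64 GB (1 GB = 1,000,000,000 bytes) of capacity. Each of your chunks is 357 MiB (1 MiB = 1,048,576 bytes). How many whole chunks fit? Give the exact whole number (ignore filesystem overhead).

Capacity: 64 GB = 64,000,000,000 bytes
Per item: 357 MiB = 374,341,632 bytes
⌊64,000,000,000 / 374,341,632⌋ = 170

170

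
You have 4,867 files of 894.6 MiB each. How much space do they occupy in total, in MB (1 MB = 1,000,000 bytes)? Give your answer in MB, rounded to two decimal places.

Total = 4,867 × 894.6 MiB = 4354018.2 MiB
= 4354018.2 × 1,048,576 bytes = 4,565,518,988,083.2 bytes
1 MB = 1,000,000 bytes
4,565,518,988,083.2 / 1,000,000 = 4,565,518.99 MB

4,565,518.99 MB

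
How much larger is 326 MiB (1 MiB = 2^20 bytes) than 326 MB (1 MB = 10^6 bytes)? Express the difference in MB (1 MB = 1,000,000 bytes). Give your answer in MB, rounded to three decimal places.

15.836 MB

326 MiB = 326 × 1,048,576 = 341,835,776 bytes
326 MB = 326 × 1,000,000 = 326,000,000 bytes
difference = 15,835,776 bytes
15,835,776 / 1,000,000 = 15.836 MB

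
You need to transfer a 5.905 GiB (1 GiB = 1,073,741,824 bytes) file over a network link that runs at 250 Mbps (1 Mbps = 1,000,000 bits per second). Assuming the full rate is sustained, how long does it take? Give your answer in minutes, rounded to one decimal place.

3.4 minutes

5.905 GiB = 6,340,445,470.72 bytes = 50,723,563,765.76 bits
250 Mbps = 250,000,000 bits/s
time = 50,723,563,765.76 / 250,000,000 = 202.89 s
202.89 s / 60 = 3.4 minutes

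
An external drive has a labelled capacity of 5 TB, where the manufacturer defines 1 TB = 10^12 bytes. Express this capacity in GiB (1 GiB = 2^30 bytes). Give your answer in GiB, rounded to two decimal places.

5 TB × 1,000,000,000,000 bytes/TB = 5,000,000,000,000 bytes
1 GiB = 2^30 bytes = 1,073,741,824 bytes
5,000,000,000,000 / 1,073,741,824 = 4,656.61 GiB

4,656.61 GiB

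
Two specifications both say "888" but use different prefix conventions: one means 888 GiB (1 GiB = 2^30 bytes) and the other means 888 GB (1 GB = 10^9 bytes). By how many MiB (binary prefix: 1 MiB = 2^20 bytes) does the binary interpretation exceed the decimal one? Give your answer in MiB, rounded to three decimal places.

62,449.207 MiB

888 GiB = 888 × 1,073,741,824 = 953,482,739,712 bytes
888 GB = 888 × 1,000,000,000 = 888,000,000,000 bytes
difference = 65,482,739,712 bytes
65,482,739,712 / 1,048,576 = 62,449.207 MiB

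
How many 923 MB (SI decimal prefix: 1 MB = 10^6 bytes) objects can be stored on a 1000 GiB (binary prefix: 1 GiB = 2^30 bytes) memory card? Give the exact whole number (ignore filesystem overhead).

Capacity: 1000 GiB = 1,073,741,824,000 bytes
Per item: 923 MB = 923,000,000 bytes
⌊1,073,741,824,000 / 923,000,000⌋ = 1,163

1,163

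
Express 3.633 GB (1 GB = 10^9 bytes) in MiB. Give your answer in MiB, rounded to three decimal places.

3.633 GB = 3.633 × 10^9 bytes = 3,633,000,000 bytes
1 MiB = 1,048,576 bytes
3,633,000,000 / 1,048,576 = 3,464.699 MiB

3,464.699 MiB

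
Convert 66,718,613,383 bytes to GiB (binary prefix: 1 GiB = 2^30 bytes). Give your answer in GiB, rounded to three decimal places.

66,718,613,383 bytes given.
1 GiB = 2^30 bytes = 1,073,741,824 bytes
66,718,613,383 / 1,073,741,824 = 62.137 GiB

62.137 GiB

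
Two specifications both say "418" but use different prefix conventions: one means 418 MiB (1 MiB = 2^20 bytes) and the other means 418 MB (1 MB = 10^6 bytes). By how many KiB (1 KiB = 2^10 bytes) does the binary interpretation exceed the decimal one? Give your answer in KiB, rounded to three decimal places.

418 MiB = 418 × 1,048,576 = 438,304,768 bytes
418 MB = 418 × 1,000,000 = 418,000,000 bytes
difference = 20,304,768 bytes
20,304,768 / 1,024 = 19,828.875 KiB

19,828.875 KiB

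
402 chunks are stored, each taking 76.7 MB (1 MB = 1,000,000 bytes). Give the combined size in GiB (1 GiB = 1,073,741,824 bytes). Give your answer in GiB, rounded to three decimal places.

Total = 402 × 76.7 MB = 30833.4 MB
= 30833.4 × 1,000,000 bytes = 30,833,400,000 bytes
1 GiB = 1,073,741,824 bytes
30,833,400,000 / 1,073,741,824 = 28.716 GiB

28.716 GiB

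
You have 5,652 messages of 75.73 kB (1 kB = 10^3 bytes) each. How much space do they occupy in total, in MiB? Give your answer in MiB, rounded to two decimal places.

408.20 MiB

Total = 5,652 × 75.73 kB = 428025.96 kB
= 428025.96 × 1,000 bytes = 428,025,960 bytes
1 MiB = 1,048,576 bytes
428,025,960 / 1,048,576 = 408.20 MiB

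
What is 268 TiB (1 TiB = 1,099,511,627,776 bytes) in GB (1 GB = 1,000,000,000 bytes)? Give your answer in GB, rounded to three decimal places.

294,669.116 GB

268 TiB = 268 × 2^40 bytes = 294,669,116,243,968 bytes
1 GB = 1,000,000,000 bytes
294,669,116,243,968 / 1,000,000,000 = 294,669.116 GB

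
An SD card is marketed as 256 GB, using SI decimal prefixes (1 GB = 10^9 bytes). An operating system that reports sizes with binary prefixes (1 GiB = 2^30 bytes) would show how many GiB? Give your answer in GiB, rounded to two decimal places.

238.42 GiB

256 GB = 256 × 10^9 bytes = 256,000,000,000 bytes
1 GiB = 1,073,741,824 bytes
256,000,000,000 / 1,073,741,824 = 238.42 GiB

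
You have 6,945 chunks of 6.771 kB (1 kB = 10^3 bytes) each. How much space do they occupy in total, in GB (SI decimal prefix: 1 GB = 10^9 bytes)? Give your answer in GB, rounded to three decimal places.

Total = 6,945 × 6.771 kB = 47024.595 kB
= 47024.595 × 1,000 bytes = 47,024,595 bytes
1 GB = 1,000,000,000 bytes
47,024,595 / 1,000,000,000 = 0.047 GB

0.047 GB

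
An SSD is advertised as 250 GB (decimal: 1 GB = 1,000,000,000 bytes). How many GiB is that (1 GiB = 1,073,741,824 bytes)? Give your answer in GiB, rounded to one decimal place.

232.8 GiB

250 GB = 250 × 10^9 bytes = 250,000,000,000 bytes
1 GiB = 1,073,741,824 bytes
250,000,000,000 / 1,073,741,824 = 232.8 GiB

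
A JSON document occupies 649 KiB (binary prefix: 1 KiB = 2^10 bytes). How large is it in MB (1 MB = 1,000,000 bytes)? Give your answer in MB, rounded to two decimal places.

649 KiB = 649 × 2^10 bytes = 664,576 bytes
1 MB = 10^6 bytes = 1,000,000 bytes
664,576 / 1,000,000 = 0.66 MB

0.66 MB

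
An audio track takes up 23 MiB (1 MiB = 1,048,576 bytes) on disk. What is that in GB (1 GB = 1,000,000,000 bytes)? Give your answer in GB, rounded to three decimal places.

0.024 GB

23 MiB = 23 × 2^20 bytes = 24,117,248 bytes
1 GB = 1,000,000,000 bytes
24,117,248 / 1,000,000,000 = 0.024 GB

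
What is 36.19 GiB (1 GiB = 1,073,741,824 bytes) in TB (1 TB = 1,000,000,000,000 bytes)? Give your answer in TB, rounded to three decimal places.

36.19 GiB = 36.19 × 2^30 bytes = 38,858,716,610.56 bytes
1 TB = 1,000,000,000,000 bytes
38,858,716,610.56 / 1,000,000,000,000 = 0.039 TB

0.039 TB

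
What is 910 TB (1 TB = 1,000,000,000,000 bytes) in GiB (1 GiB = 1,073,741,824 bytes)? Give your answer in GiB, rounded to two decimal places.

847,503.54 GiB

910 TB = 910 × 10^12 bytes = 910,000,000,000,000 bytes
1 GiB = 1,073,741,824 bytes
910,000,000,000,000 / 1,073,741,824 = 847,503.54 GiB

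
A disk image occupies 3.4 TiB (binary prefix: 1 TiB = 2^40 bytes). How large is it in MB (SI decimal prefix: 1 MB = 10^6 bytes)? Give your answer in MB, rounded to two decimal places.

3,738,339.53 MB

3.4 TiB = 3.4 × 2^40 bytes = 3,738,339,534,438.4 bytes
1 MB = 10^6 bytes = 1,000,000 bytes
3,738,339,534,438.4 / 1,000,000 = 3,738,339.53 MB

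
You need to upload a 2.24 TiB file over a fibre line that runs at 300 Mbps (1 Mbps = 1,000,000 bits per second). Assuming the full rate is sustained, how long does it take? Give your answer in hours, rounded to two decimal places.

18.24 hours

2.24 TiB = 2,462,906,046,218.24 bytes = 19,703,248,369,745.92 bits
300 Mbps = 300,000,000 bits/s
time = 19,703,248,369,745.92 / 300,000,000 = 65,677.4946 s
65,677.4946 s / 3600 = 18.24 hours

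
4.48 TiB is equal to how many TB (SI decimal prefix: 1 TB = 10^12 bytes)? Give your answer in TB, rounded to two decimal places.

4.48 TiB = 4.48 × 2^40 bytes = 4,925,812,092,436.48 bytes
1 TB = 1,000,000,000,000 bytes
4,925,812,092,436.48 / 1,000,000,000,000 = 4.93 TB

4.93 TB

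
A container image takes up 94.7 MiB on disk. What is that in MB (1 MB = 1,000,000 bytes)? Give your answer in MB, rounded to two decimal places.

94.7 MiB = 94.7 × 2^20 bytes = 99,300,147.2 bytes
1 MB = 10^6 bytes = 1,000,000 bytes
99,300,147.2 / 1,000,000 = 99.30 MB

99.30 MB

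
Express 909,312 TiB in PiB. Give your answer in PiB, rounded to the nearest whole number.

909,312 TiB × 1,099,511,627,776 bytes/TiB = 999,799,117,276,250,112 bytes
1 PiB = 2^50 bytes = 1,125,899,906,842,624 bytes
999,799,117,276,250,112 / 1,125,899,906,842,624 = 888 PiB

888 PiB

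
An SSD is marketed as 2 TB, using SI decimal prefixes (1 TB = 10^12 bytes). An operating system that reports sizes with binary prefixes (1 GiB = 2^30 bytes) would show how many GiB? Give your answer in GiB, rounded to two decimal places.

1,862.65 GiB

2 TB × 1,000,000,000,000 bytes/TB = 2,000,000,000,000 bytes
1 GiB = 2^30 bytes = 1,073,741,824 bytes
2,000,000,000,000 / 1,073,741,824 = 1,862.65 GiB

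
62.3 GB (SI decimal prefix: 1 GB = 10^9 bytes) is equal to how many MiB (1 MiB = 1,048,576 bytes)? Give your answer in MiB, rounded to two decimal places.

59,413.91 MiB

62.3 GB = 62.3 × 10^9 bytes = 62,300,000,000 bytes
1 MiB = 2^20 bytes = 1,048,576 bytes
62,300,000,000 / 1,048,576 = 59,413.91 MiB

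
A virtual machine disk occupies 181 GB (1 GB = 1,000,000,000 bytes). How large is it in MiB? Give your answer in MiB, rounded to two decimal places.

172,615.05 MiB

181 GB = 181 × 10^9 bytes = 181,000,000,000 bytes
1 MiB = 2^20 bytes = 1,048,576 bytes
181,000,000,000 / 1,048,576 = 172,615.05 MiB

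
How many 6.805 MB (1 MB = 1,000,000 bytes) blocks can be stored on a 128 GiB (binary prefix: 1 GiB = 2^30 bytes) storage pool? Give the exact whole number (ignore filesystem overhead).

Capacity: 128 GiB = 137,438,953,472 bytes
Per item: 6.805 MB = 6,805,000 bytes
⌊137,438,953,472 / 6,805,000⌋ = 20,196

20,196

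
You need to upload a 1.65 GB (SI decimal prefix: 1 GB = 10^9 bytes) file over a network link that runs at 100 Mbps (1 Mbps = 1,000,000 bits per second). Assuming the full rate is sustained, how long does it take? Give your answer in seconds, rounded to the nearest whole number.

132 seconds

1.65 GB = 1,650,000,000 bytes = 13,200,000,000 bits
100 Mbps = 100,000,000 bits/s
time = 13,200,000,000 / 100,000,000 = 132 s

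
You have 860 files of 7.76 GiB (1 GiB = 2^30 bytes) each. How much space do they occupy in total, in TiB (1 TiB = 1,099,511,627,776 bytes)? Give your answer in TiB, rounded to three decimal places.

Total = 860 × 7.76 GiB = 6673.6 GiB
= 6673.6 × 1,073,741,824 bytes = 7,165,723,436,646.4 bytes
1 TiB = 1,099,511,627,776 bytes
7,165,723,436,646.4 / 1,099,511,627,776 = 6.517 TiB

6.517 TiB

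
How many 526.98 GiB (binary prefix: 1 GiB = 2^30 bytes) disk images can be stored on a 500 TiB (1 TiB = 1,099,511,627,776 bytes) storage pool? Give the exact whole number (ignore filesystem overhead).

971

Capacity: 500 TiB = 549,755,813,888,000 bytes
Per item: 526.98 GiB = 565,840,466,411.52 bytes
⌊549,755,813,888,000 / 565,840,466,411.52⌋ = 971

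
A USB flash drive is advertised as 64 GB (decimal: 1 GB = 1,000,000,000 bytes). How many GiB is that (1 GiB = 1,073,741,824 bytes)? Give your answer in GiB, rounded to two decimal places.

59.60 GiB

64 GB × 1,000,000,000 bytes/GB = 64,000,000,000 bytes
1 GiB = 1,073,741,824 bytes
64,000,000,000 / 1,073,741,824 = 59.60 GiB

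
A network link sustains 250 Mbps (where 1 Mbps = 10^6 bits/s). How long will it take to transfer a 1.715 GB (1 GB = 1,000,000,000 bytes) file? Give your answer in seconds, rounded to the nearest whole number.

55 seconds

1.715 GB = 1,715,000,000 bytes = 13,720,000,000 bits
250 Mbps = 250,000,000 bits/s
time = 13,720,000,000 / 250,000,000 = 55 s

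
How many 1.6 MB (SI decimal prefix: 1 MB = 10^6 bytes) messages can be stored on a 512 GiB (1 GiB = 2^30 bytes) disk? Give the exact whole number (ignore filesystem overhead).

Capacity: 512 GiB = 549,755,813,888 bytes
Per item: 1.6 MB = 1,600,000 bytes
⌊549,755,813,888 / 1,600,000⌋ = 343,597

343,597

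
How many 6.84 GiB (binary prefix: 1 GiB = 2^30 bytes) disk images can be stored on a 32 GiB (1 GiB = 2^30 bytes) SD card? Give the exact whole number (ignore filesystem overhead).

Capacity: 32 GiB = 34,359,738,368 bytes
Per item: 6.84 GiB = 7,344,394,076.16 bytes
⌊34,359,738,368 / 7,344,394,076.16⌋ = 4

4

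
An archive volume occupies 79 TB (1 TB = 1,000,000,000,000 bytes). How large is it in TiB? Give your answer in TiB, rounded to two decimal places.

71.85 TiB

79 TB = 79 × 10^12 bytes = 79,000,000,000,000 bytes
1 TiB = 2^40 bytes = 1,099,511,627,776 bytes
79,000,000,000,000 / 1,099,511,627,776 = 71.85 TiB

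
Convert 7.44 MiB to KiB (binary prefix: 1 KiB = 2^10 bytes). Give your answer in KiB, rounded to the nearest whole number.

7.44 MiB = 7.44 × 2^20 bytes = 7,801,405.44 bytes
1 KiB = 2^10 bytes = 1,024 bytes
7,801,405.44 / 1,024 = 7,619 KiB

7,619 KiB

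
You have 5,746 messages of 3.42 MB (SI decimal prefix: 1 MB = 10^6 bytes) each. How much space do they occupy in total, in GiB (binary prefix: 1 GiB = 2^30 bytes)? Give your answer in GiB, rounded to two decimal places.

Total = 5,746 × 3.42 MB = 19651.32 MB
= 19651.32 × 1,000,000 bytes = 19,651,320,000 bytes
1 GiB = 1,073,741,824 bytes
19,651,320,000 / 1,073,741,824 = 18.30 GiB

18.30 GiB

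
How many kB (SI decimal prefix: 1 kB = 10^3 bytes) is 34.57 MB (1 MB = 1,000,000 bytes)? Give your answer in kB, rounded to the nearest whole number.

34,570 kB

34.57 MB = 34.57 × 10^6 bytes = 34,570,000 bytes
1 kB = 1,000 bytes
34,570,000 / 1,000 = 34,570 kB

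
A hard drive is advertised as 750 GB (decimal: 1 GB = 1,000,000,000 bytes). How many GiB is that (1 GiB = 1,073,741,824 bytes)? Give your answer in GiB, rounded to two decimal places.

698.49 GiB

750 GB × 1,000,000,000 bytes/GB = 750,000,000,000 bytes
1 GiB = 2^30 bytes = 1,073,741,824 bytes
750,000,000,000 / 1,073,741,824 = 698.49 GiB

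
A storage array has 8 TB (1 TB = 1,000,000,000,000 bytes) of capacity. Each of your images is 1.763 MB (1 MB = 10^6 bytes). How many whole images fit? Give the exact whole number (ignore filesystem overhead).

4,537,719

Capacity: 8 TB = 8,000,000,000,000 bytes
Per item: 1.763 MB = 1,763,000 bytes
⌊8,000,000,000,000 / 1,763,000⌋ = 4,537,719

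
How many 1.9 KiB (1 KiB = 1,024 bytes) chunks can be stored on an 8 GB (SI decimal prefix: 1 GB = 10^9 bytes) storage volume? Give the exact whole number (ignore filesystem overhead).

Capacity: 8 GB = 8,000,000,000 bytes
Per item: 1.9 KiB = 1,945.6 bytes
⌊8,000,000,000 / 1,945.6⌋ = 4,111,842

4,111,842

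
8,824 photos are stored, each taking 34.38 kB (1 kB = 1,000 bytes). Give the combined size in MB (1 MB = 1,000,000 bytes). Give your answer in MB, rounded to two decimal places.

Total = 8,824 × 34.38 kB = 303369.12 kB
= 303369.12 × 1,000 bytes = 303,369,120 bytes
1 MB = 1,000,000 bytes
303,369,120 / 1,000,000 = 303.37 MB

303.37 MB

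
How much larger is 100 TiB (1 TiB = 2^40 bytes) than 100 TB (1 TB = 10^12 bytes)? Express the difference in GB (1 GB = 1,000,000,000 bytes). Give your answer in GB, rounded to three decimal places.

9,951.163 GB

100 TiB = 100 × 1,099,511,627,776 = 109,951,162,777,600 bytes
100 TB = 100 × 1,000,000,000,000 = 100,000,000,000,000 bytes
difference = 9,951,162,777,600 bytes
9,951,162,777,600 / 1,000,000,000 = 9,951.163 GB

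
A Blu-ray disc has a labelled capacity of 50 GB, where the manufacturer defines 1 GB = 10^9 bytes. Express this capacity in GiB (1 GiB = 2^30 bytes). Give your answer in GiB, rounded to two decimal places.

46.57 GiB

50 GB × 1,000,000,000 bytes/GB = 50,000,000,000 bytes
1 GiB = 1,073,741,824 bytes
50,000,000,000 / 1,073,741,824 = 46.57 GiB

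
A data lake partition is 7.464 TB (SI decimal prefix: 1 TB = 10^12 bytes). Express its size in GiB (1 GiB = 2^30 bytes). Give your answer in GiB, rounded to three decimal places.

7.464 TB = 7.464 × 10^12 bytes = 7,464,000,000,000 bytes
1 GiB = 2^30 bytes = 1,073,741,824 bytes
7,464,000,000,000 / 1,073,741,824 = 6,951.392 GiB

6,951.392 GiB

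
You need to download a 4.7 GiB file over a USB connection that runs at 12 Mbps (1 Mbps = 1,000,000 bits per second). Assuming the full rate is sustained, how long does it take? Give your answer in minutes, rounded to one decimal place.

56.1 minutes

4.7 GiB = 5,046,586,572.8 bytes = 40,372,692,582.4 bits
12 Mbps = 12,000,000 bits/s
time = 40,372,692,582.4 / 12,000,000 = 3,364.39 s
3,364.39 s / 60 = 56.1 minutes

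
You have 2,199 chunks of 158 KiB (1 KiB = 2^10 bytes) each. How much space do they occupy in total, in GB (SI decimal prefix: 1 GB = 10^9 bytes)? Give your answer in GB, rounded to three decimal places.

Total = 2,199 × 158 KiB = 347,442 KiB
= 347,442 × 1,024 bytes = 355,780,608 bytes
1 GB = 1,000,000,000 bytes
355,780,608 / 1,000,000,000 = 0.356 GB

0.356 GB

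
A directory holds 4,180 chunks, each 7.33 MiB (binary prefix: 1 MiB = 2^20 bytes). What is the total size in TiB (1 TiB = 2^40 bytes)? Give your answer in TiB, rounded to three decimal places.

Total = 4,180 × 7.33 MiB = 30639.4 MiB
= 30639.4 × 1,048,576 bytes = 32,127,739,494.4 bytes
1 TiB = 1,099,511,627,776 bytes
32,127,739,494.4 / 1,099,511,627,776 = 0.029 TiB

0.029 TiB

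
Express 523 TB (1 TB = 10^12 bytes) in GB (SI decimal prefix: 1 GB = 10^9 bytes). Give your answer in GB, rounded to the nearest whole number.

523,000 GB

523 TB × 1,000,000,000,000 bytes/TB = 523,000,000,000,000 bytes
1 GB = 1,000,000,000 bytes
523,000,000,000,000 / 1,000,000,000 = 523,000 GB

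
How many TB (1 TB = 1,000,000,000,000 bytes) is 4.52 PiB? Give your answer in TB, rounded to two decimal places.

4.52 PiB × 1,125,899,906,842,624 bytes/PiB = 5,089,067,578,928,660.48 bytes
1 TB = 1,000,000,000,000 bytes
5,089,067,578,928,660.48 / 1,000,000,000,000 = 5,089.07 TB

5,089.07 TB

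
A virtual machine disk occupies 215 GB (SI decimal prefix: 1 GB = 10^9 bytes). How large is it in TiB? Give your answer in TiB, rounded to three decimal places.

0.196 TiB

215 GB = 215 × 10^9 bytes = 215,000,000,000 bytes
1 TiB = 2^40 bytes = 1,099,511,627,776 bytes
215,000,000,000 / 1,099,511,627,776 = 0.196 TiB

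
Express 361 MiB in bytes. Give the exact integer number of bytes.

361 × 1,048,576 = 378,535,936 bytes

378,535,936 bytes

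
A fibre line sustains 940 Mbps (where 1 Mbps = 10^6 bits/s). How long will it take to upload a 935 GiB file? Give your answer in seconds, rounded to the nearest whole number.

935 GiB = 1,003,948,605,440 bytes = 8,031,588,843,520 bits
940 Mbps = 940,000,000 bits/s
time = 8,031,588,843,520 / 940,000,000 = 8,544 s

8,544 seconds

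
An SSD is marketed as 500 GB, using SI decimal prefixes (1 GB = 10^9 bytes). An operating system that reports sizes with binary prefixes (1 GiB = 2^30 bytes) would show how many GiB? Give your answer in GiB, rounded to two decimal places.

500 GB = 500 × 10^9 bytes = 500,000,000,000 bytes
1 GiB = 2^30 bytes = 1,073,741,824 bytes
500,000,000,000 / 1,073,741,824 = 465.66 GiB

465.66 GiB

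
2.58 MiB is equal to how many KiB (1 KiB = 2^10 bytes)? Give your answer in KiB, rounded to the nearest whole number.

2,642 KiB

2.58 MiB × 1,048,576 bytes/MiB = 2,705,326.08 bytes
1 KiB = 2^10 bytes = 1,024 bytes
2,705,326.08 / 1,024 = 2,642 KiB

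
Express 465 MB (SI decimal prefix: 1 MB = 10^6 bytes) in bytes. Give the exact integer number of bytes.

465 × 1,000,000 = 465,000,000 bytes  (1 MB = 10^6 bytes)

465,000,000 bytes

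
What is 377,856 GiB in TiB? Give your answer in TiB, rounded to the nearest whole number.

377,856 GiB = 377,856 × 2^30 bytes = 405,719,790,649,344 bytes
1 TiB = 1,099,511,627,776 bytes
405,719,790,649,344 / 1,099,511,627,776 = 369 TiB

369 TiB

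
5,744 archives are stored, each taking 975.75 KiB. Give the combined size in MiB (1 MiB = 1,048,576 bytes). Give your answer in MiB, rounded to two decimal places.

5,473.35 MiB

Total = 5,744 × 975.75 KiB = 5,604,708 KiB
= 5,604,708 × 1,024 bytes = 5,739,220,992 bytes
1 MiB = 1,048,576 bytes
5,739,220,992 / 1,048,576 = 5,473.35 MiB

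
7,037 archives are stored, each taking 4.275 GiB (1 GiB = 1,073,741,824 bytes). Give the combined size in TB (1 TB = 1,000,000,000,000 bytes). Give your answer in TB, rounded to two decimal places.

32.30 TB

Total = 7,037 × 4.275 GiB = 30083.175 GiB
= 30083.175 × 1,073,741,824 bytes = 32,301,563,196,211.2 bytes
1 TB = 1,000,000,000,000 bytes
32,301,563,196,211.2 / 1,000,000,000,000 = 32.30 TB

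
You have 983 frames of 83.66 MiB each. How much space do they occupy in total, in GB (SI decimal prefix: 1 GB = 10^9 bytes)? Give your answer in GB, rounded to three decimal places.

Total = 983 × 83.66 MiB = 82237.78 MiB
= 82237.78 × 1,048,576 bytes = 86,232,562,401.28 bytes
1 GB = 1,000,000,000 bytes
86,232,562,401.28 / 1,000,000,000 = 86.233 GB

86.233 GB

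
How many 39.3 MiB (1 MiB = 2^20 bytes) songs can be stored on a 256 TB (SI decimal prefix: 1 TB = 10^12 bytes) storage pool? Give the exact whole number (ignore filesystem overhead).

6,212,229

Capacity: 256 TB = 256,000,000,000,000 bytes
Per item: 39.3 MiB = 41,209,036.8 bytes
⌊256,000,000,000,000 / 41,209,036.8⌋ = 6,212,229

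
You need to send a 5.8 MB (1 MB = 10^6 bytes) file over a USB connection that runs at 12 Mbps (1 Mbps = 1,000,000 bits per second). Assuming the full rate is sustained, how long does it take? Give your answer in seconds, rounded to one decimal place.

5.8 MB = 5,800,000 bytes = 46,400,000 bits
12 Mbps = 12,000,000 bits/s
time = 46,400,000 / 12,000,000 = 3.9 s

3.9 seconds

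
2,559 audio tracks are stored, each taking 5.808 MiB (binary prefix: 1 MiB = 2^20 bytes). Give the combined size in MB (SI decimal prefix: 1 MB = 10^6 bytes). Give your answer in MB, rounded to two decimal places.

Total = 2,559 × 5.808 MiB = 14862.672 MiB
= 14862.672 × 1,048,576 bytes = 15,584,641,155.072 bytes
1 MB = 1,000,000 bytes
15,584,641,155.072 / 1,000,000 = 15,584.64 MB

15,584.64 MB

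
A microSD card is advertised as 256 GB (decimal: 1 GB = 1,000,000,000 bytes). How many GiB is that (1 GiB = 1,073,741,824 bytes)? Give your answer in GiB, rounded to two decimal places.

238.42 GiB

256 GB × 1,000,000,000 bytes/GB = 256,000,000,000 bytes
1 GiB = 2^30 bytes = 1,073,741,824 bytes
256,000,000,000 / 1,073,741,824 = 238.42 GiB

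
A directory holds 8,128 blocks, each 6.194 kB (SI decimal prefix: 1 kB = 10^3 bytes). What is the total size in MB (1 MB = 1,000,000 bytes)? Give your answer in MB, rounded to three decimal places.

Total = 8,128 × 6.194 kB = 50344.832 kB
= 50344.832 × 1,000 bytes = 50,344,832 bytes
1 MB = 1,000,000 bytes
50,344,832 / 1,000,000 = 50.345 MB

50.345 MB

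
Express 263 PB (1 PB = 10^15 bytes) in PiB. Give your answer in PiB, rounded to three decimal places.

263 PB × 1,000,000,000,000,000 bytes/PB = 263,000,000,000,000,000 bytes
1 PiB = 1,125,899,906,842,624 bytes
263,000,000,000,000,000 / 1,125,899,906,842,624 = 233.591 PiB

233.591 PiB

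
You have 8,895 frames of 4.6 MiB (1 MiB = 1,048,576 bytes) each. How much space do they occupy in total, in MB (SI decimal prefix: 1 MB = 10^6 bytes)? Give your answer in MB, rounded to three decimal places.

Total = 8,895 × 4.6 MiB = 40,917 MiB
= 40,917 × 1,048,576 bytes = 42,904,584,192 bytes
1 MB = 1,000,000 bytes
42,904,584,192 / 1,000,000 = 42,904.584 MB

42,904.584 MB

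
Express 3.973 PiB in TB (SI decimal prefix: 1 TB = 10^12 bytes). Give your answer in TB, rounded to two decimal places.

4,473.20 TB

3.973 PiB = 3.973 × 2^50 bytes = 4,473,200,329,885,745.152 bytes
1 TB = 10^12 bytes = 1,000,000,000,000 bytes
4,473,200,329,885,745.152 / 1,000,000,000,000 = 4,473.20 TB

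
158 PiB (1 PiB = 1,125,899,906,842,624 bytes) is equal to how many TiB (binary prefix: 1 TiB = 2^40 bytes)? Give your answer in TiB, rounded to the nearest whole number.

158 PiB = 158 × 2^50 bytes = 177,892,185,281,134,592 bytes
1 TiB = 1,099,511,627,776 bytes
177,892,185,281,134,592 / 1,099,511,627,776 = 161,792 TiB

161,792 TiB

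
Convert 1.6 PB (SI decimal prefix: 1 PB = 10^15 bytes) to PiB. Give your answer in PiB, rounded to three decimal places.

1.421 PiB

1.6 PB × 1,000,000,000,000,000 bytes/PB = 1,600,000,000,000,000 bytes
1 PiB = 1,125,899,906,842,624 bytes
1,600,000,000,000,000 / 1,125,899,906,842,624 = 1.421 PiB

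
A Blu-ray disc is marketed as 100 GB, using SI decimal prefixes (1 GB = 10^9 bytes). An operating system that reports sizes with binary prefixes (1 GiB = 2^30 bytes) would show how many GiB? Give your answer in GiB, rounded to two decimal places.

100 GB × 1,000,000,000 bytes/GB = 100,000,000,000 bytes
1 GiB = 2^30 bytes = 1,073,741,824 bytes
100,000,000,000 / 1,073,741,824 = 93.13 GiB

93.13 GiB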